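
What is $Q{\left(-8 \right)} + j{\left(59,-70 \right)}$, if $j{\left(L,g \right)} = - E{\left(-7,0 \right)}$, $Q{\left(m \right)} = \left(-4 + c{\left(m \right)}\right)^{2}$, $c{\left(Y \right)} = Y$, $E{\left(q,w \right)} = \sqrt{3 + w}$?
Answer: $144 - \sqrt{3} \approx 142.27$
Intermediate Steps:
$Q{\left(m \right)} = \left(-4 + m\right)^{2}$
$j{\left(L,g \right)} = - \sqrt{3}$ ($j{\left(L,g \right)} = - \sqrt{3 + 0} = - \sqrt{3}$)
$Q{\left(-8 \right)} + j{\left(59,-70 \right)} = \left(-4 - 8\right)^{2} - \sqrt{3} = \left(-12\right)^{2} - \sqrt{3} = 144 - \sqrt{3}$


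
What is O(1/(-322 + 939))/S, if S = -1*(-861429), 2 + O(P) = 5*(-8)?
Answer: -14/287143 ≈ -4.8756e-5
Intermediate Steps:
O(P) = -42 (O(P) = -2 + 5*(-8) = -2 - 40 = -42)
S = 861429
O(1/(-322 + 939))/S = -42/861429 = -42*1/861429 = -14/287143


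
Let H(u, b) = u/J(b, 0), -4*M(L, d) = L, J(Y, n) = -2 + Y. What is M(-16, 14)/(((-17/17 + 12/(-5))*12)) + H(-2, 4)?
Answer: -56/51 ≈ -1.0980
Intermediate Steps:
M(L, d) = -L/4
H(u, b) = u/(-2 + b)
M(-16, 14)/(((-17/17 + 12/(-5))*12)) + H(-2, 4) = (-¼*(-16))/(((-17/17 + 12/(-5))*12)) - 2/(-2 + 4) = 4/((-17*1/17 + 12*(-⅕))*12) - 2/2 = 4/((-1 - 12/5)*12) - 2*½ = 4/(-17/5*12) - 1 = 4/(-204/5) - 1 = -5/204*4 - 1 = -5/51 - 1 = -56/51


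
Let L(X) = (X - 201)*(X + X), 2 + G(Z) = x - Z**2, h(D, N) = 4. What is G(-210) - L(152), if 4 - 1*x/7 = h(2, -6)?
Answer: -29206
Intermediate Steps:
x = 0 (x = 28 - 7*4 = 28 - 28 = 0)
G(Z) = -2 - Z**2 (G(Z) = -2 + (0 - Z**2) = -2 - Z**2)
L(X) = 2*X*(-201 + X) (L(X) = (-201 + X)*(2*X) = 2*X*(-201 + X))
G(-210) - L(152) = (-2 - 1*(-210)**2) - 2*152*(-201 + 152) = (-2 - 1*44100) - 2*152*(-49) = (-2 - 44100) - 1*(-14896) = -44102 + 14896 = -29206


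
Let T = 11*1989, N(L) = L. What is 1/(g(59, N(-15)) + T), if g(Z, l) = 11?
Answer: 1/21890 ≈ 4.5683e-5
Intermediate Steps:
T = 21879
1/(g(59, N(-15)) + T) = 1/(11 + 21879) = 1/21890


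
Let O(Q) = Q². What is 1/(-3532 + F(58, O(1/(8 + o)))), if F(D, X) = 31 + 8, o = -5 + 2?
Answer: -1/3493 ≈ -0.00028629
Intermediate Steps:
o = -3
F(D, X) = 39
1/(-3532 + F(58, O(1/(8 + o)))) = 1/(-3532 + 39) = 1/(-3493) = -1/3493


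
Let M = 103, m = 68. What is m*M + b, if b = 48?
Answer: 7052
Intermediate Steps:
m*M + b = 68*103 + 48 = 7004 + 48 = 7052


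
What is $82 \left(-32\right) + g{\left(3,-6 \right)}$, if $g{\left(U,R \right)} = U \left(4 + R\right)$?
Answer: $-2630$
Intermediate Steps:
$82 \left(-32\right) + g{\left(3,-6 \right)} = 82 \left(-32\right) + 3 \left(4 - 6\right) = -2624 + 3 \left(-2\right) = -2624 - 6 = -2630$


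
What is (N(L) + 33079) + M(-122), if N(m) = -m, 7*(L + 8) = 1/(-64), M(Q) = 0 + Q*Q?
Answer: 21491009/448 ≈ 47971.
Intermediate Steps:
M(Q) = Q² (M(Q) = 0 + Q² = Q²)
L = -3585/448 (L = -8 + (⅐)/(-64) = -8 + (⅐)*(-1/64) = -8 - 1/448 = -3585/448 ≈ -8.0022)
(N(L) + 33079) + M(-122) = (-1*(-3585/448) + 33079) + (-122)² = (3585/448 + 33079) + 14884 = 14822977/448 + 14884 = 21491009/448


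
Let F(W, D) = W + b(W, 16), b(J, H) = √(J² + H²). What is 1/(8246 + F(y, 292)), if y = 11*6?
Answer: 2078/17271183 - √1153/34542366 ≈ 0.00011933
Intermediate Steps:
y = 66
b(J, H) = √(H² + J²)
F(W, D) = W + √(256 + W²) (F(W, D) = W + √(16² + W²) = W + √(256 + W²))
1/(8246 + F(y, 292)) = 1/(8246 + (66 + √(256 + 66²))) = 1/(8246 + (66 + √(256 + 4356))) = 1/(8246 + (66 + √4612)) = 1/(8246 + (66 + 2*√1153)) = 1/(8312 + 2*√1153)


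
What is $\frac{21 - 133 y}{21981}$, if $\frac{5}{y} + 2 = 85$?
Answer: $\frac{1078}{1824423} \approx 0.00059087$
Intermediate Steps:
$y = \frac{5}{83}$ ($y = \frac{5}{-2 + 85} = \frac{5}{83} \approx 0.060241$)
$\frac{21 - 133 y}{21981} = \frac{21 - \frac{665}{83}}{21981} = \left(21 - \frac{665}{83}\right) \frac{1}{21981} = \frac{1078}{83} \cdot \frac{1}{21981} = \frac{1078}{1824423}$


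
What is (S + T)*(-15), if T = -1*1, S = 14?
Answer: -195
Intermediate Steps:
T = -1
(S + T)*(-15) = (14 - 1)*(-15) = 13*(-15) = -195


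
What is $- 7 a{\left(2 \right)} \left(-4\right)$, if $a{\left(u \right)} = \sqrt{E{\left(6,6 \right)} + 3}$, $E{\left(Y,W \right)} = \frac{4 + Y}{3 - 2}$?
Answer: $28 \sqrt{13} \approx 100.96$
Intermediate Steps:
$E{\left(Y,W \right)} = 4 + Y$ ($E{\left(Y,W \right)} = \frac{4 + Y}{1} = \left(4 + Y\right) 1 = 4 + Y$)
$a{\left(u \right)} = \sqrt{13}$ ($a{\left(u \right)} = \sqrt{\left(4 + 6\right) + 3} = \sqrt{10 + 3} = \sqrt{13}$)
$- 7 a{\left(2 \right)} \left(-4\right) = - 7 \sqrt{13} \left(-4\right) = 28 \sqrt{13}$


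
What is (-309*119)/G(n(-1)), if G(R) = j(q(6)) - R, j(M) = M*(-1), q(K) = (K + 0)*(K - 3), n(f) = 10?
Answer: 5253/4 ≈ 1313.3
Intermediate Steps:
q(K) = K*(-3 + K)
j(M) = -M
G(R) = -18 - R (G(R) = -6*(-3 + 6) - R = -6*3 - R = -1*18 - R = -18 - R)
(-309*119)/G(n(-1)) = (-309*119)/(-18 - 1*10) = -36771/(-18 - 10) = -36771/(-28) = -36771*(-1/28) = 5253/4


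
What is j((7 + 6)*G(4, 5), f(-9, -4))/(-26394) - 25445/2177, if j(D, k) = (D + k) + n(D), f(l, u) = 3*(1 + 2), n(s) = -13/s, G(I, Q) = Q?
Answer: -159941903/13680890 ≈ -11.691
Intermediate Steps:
f(l, u) = 9 (f(l, u) = 3*3 = 9)
j(D, k) = D + k - 13/D (j(D, k) = (D + k) - 13/D = D + k - 13/D)
j((7 + 6)*G(4, 5), f(-9, -4))/(-26394) - 25445/2177 = ((7 + 6)*5 + 9 - 13*1/(5*(7 + 6)))/(-26394) - 25445/2177 = (13*5 + 9 - 13/(13*5))*(-1/26394) - 25445*1/2177 = (65 + 9 - 13/65)*(-1/26394) - 3635/311 = (65 + 9 - 13*1/65)*(-1/26394) - 3635/311 = (65 + 9 - ⅕)*(-1/26394) - 3635/311 = (369/5)*(-1/26394) - 3635/311 = -123/43990 - 3635/311 = -159941903/13680890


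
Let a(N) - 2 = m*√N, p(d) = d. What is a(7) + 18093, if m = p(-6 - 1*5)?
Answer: 18095 - 11*√7 ≈ 18066.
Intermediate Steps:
m = -11 (m = -6 - 1*5 = -6 - 5 = -11)
a(N) = 2 - 11*√N
a(7) + 18093 = (2 - 11*√7) + 18093 = 18095 - 11*√7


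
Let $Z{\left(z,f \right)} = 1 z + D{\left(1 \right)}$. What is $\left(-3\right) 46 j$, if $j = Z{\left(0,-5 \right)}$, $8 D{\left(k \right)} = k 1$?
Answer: $- \frac{69}{4} \approx -17.25$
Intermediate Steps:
$D{\left(k \right)} = \frac{k}{8}$ ($D{\left(k \right)} = \frac{k 1}{8} = \frac{k}{8}$)
$Z{\left(z,f \right)} = \frac{1}{8} + z$ ($Z{\left(z,f \right)} = 1 z + \frac{1}{8} \cdot 1 = z + \frac{1}{8} = \frac{1}{8} + z$)
$j = \frac{1}{8}$ ($j = \frac{1}{8} + 0 = \frac{1}{8} \approx 0.125$)
$\left(-3\right) 46 j = \left(-3\right) 46 \cdot \frac{1}{8} = \left(-138\right) \frac{1}{8} = - \frac{69}{4}$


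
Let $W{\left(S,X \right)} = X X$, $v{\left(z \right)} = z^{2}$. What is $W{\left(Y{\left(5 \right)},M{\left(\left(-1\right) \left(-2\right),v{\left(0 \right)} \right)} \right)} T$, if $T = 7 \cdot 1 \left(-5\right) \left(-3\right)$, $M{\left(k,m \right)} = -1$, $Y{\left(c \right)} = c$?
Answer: $105$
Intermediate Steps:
$W{\left(S,X \right)} = X^{2}$
$T = 105$ ($T = 7 \left(\left(-5\right) \left(-3\right)\right) = 7 \cdot 15 = 105$)
$W{\left(Y{\left(5 \right)},M{\left(\left(-1\right) \left(-2\right),v{\left(0 \right)} \right)} \right)} T = \left(-1\right)^{2} \cdot 105 = 1 \cdot 105 = 105$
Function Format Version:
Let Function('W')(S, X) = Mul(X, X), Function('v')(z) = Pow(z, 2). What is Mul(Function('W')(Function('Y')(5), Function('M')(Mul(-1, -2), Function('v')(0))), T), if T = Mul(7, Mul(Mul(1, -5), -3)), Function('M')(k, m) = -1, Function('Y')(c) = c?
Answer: 105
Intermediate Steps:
Function('W')(S, X) = Pow(X, 2)
T = 105 (T = Mul(7, Mul(-5, -3)) = Mul(7, 15) = 105)
Mul(Function('W')(Function('Y')(5), Function('M')(Mul(-1, -2), Function('v')(0))), T) = Mul(Pow(-1, 2), 105) = Mul(1, 105) = 105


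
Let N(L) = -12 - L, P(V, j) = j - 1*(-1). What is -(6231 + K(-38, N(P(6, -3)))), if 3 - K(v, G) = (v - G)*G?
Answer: -5954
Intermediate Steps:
P(V, j) = 1 + j (P(V, j) = j + 1 = 1 + j)
K(v, G) = 3 - G*(v - G) (K(v, G) = 3 - (v - G)*G = 3 - G*(v - G))
-(6231 + K(-38, N(P(6, -3)))) = -(6231 + (3 + (-12 - (1 - 3))² - 1*(-12 - (1 - 3))*(-38))) = -(6231 + (3 + (-12 - 1*(-2))² - 1*(-12 - 1*(-2))*(-38))) = -(6231 + (3 + (-12 + 2)² - 1*(-12 + 2)*(-38))) = -(6231 + (3 + (-10)² - 1*(-10)*(-38))) = -(6231 + (3 + 100 - 380)) = -(6231 - 277) = -1*5954 = -5954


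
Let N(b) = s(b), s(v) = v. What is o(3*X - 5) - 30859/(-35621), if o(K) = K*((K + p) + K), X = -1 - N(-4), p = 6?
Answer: 2025635/35621 ≈ 56.866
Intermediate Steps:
N(b) = b
X = 3 (X = -1 - 1*(-4) = -1 + 4 = 3)
o(K) = K*(6 + 2*K) (o(K) = K*((K + 6) + K) = K*((6 + K) + K) = K*(6 + 2*K))
o(3*X - 5) - 30859/(-35621) = 2*(3*3 - 5)*(3 + (3*3 - 5)) - 30859/(-35621) = 2*(9 - 5)*(3 + (9 - 5)) - 30859*(-1)/35621 = 2*4*(3 + 4) - 1*(-30859/35621) = 2*4*7 + 30859/35621 = 56 + 30859/35621 = 2025635/35621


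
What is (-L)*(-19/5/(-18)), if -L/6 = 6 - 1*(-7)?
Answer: 247/15 ≈ 16.467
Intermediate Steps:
L = -78 (L = -6*(6 - 1*(-7)) = -6*(6 + 7) = -6*13 = -78)
(-L)*(-19/5/(-18)) = (-1*(-78))*(-19/5/(-18)) = 78*(-19*⅕*(-1/18)) = 78*(-19/5*(-1/18)) = 78*(19/90) = 247/15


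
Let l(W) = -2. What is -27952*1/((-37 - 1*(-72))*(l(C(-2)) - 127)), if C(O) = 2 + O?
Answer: 27952/4515 ≈ 6.1909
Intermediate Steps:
-27952*1/((-37 - 1*(-72))*(l(C(-2)) - 127)) = -27952*1/((-37 - 1*(-72))*(-2 - 127)) = -27952*(-1/(129*(-37 + 72))) = -27952/((-129*35)) = -27952/(-4515) = -27952*(-1/4515) = 27952/4515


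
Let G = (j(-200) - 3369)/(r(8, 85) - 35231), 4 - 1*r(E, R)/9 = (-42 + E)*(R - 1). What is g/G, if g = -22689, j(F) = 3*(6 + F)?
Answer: -23926811/439 ≈ -54503.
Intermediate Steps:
r(E, R) = 36 - 9*(-1 + R)*(-42 + E) (r(E, R) = 36 - 9*(-42 + E)*(R - 1) = 36 - 9*(-42 + E)*(-1 + R) = 36 - 9*(-1 + R)*(-42 + E))
j(F) = 18 + 3*F
G = 3951/9491 (G = ((18 + 3*(-200)) - 3369)/((-342 + 9*8 + 378*85 - 9*8*85) - 35231) = ((18 - 600) - 3369)/((-342 + 72 + 32130 - 6120) - 35231) = (-582 - 3369)/(25740 - 35231) = -3951/(-9491) = -3951*(-1/9491) = 3951/9491 ≈ 0.41629)
g/G = -22689/3951/9491 = -22689*9491/3951 = -23926811/439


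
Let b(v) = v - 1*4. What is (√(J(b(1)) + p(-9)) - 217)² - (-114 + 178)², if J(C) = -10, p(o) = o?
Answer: 42974 - 434*I*√19 ≈ 42974.0 - 1891.8*I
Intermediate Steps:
b(v) = -4 + v (b(v) = v - 4 = -4 + v)
(√(J(b(1)) + p(-9)) - 217)² - (-114 + 178)² = (√(-10 - 9) - 217)² - (-114 + 178)² = (√(-19) - 217)² - 1*64² = (I*√19 - 217)² - 1*4096 = (-217 + I*√19)² - 4096 = -4096 + (-217 + I*√19)²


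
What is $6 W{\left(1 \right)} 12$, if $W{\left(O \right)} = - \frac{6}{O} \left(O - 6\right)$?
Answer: $2160$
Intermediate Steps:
$W{\left(O \right)} = - \frac{6 \left(-6 + O\right)}{O}$ ($W{\left(O \right)} = - \frac{6}{O} \left(-6 + O\right) = - \frac{6 \left(-6 + O\right)}{O}$)
$6 W{\left(1 \right)} 12 = 6 \left(-6 + \frac{36}{1}\right) 12 = 6 \left(-6 + 36 \cdot 1\right) 12 = 6 \left(-6 + 36\right) 12 = 6 \cdot 30 \cdot 12 = 180 \cdot 12 = 2160$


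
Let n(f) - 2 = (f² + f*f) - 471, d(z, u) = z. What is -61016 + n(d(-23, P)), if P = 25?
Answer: -60427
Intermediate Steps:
n(f) = -469 + 2*f² (n(f) = 2 + ((f² + f*f) - 471) = 2 + ((f² + f²) - 471) = 2 + (2*f² - 471) = 2 + (-471 + 2*f²) = -469 + 2*f²)
-61016 + n(d(-23, P)) = -61016 + (-469 + 2*(-23)²) = -61016 + (-469 + 2*529) = -61016 + (-469 + 1058) = -61016 + 589 = -60427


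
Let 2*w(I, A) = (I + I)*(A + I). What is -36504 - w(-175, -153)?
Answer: -93904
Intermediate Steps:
w(I, A) = I*(A + I) (w(I, A) = ((I + I)*(A + I))/2 = ((2*I)*(A + I))/2 = (2*I*(A + I))/2 = I*(A + I))
-36504 - w(-175, -153) = -36504 - (-175)*(-153 - 175) = -36504 - (-175)*(-328) = -36504 - 1*57400 = -36504 - 57400 = -93904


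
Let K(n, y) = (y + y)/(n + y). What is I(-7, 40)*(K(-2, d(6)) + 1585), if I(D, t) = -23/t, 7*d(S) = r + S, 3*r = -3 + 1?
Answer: -473547/520 ≈ -910.67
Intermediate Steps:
r = -2/3 (r = (-3 + 1)/3 = (1/3)*(-2) = -2/3 ≈ -0.66667)
d(S) = -2/21 + S/7 (d(S) = (-2/3 + S)/7 = -2/21 + S/7)
K(n, y) = 2*y/(n + y) (K(n, y) = (2*y)/(n + y) = 2*y/(n + y))
I(-7, 40)*(K(-2, d(6)) + 1585) = (-23/40)*(2*(-2/21 + (1/7)*6)/(-2 + (-2/21 + (1/7)*6)) + 1585) = (-23*1/40)*(2*(-2/21 + 6/7)/(-2 + (-2/21 + 6/7)) + 1585) = -23*(2*(16/21)/(-2 + 16/21) + 1585)/40 = -23*(2*(16/21)/(-26/21) + 1585)/40 = -23*(2*(16/21)*(-21/26) + 1585)/40 = -23*(-16/13 + 1585)/40 = -23/40*20589/13 = -473547/520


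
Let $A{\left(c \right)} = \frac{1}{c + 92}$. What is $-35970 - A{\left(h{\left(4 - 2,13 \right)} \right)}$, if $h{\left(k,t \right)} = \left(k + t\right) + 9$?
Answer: $- \frac{4172521}{116} \approx -35970.0$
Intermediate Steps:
$h{\left(k,t \right)} = 9 + k + t$
$A{\left(c \right)} = \frac{1}{92 + c}$
$-35970 - A{\left(h{\left(4 - 2,13 \right)} \right)} = -35970 - \frac{1}{92 + \left(9 + \left(4 - 2\right) + 13\right)} = -35970 - \frac{1}{92 + \left(9 + 2 + 13\right)} = -35970 - \frac{1}{92 + 24} = -35970 - \frac{1}{116} = - \frac{4172521}{116}$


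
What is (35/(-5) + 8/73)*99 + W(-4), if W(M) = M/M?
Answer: -49724/73 ≈ -681.15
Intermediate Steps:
W(M) = 1
(35/(-5) + 8/73)*99 + W(-4) = (35/(-5) + 8/73)*99 + 1 = (35*(-⅕) + 8*(1/73))*99 + 1 = (-7 + 8/73)*99 + 1 = -503/73*99 + 1 = -49797/73 + 1 = -49724/73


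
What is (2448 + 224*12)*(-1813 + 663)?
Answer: -5906400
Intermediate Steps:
(2448 + 224*12)*(-1813 + 663) = (2448 + 2688)*(-1150) = 5136*(-1150) = -5906400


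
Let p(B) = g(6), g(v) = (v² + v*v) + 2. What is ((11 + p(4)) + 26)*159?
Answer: 17649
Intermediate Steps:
g(v) = 2 + 2*v² (g(v) = (v² + v²) + 2 = 2*v² + 2 = 2 + 2*v²)
p(B) = 74 (p(B) = 2 + 2*6² = 2 + 2*36 = 2 + 72 = 74)
((11 + p(4)) + 26)*159 = ((11 + 74) + 26)*159 = (85 + 26)*159 = 111*159 = 17649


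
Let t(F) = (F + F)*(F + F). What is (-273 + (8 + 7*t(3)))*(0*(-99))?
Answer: 0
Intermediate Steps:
t(F) = 4*F² (t(F) = (2*F)*(2*F) = 4*F²)
(-273 + (8 + 7*t(3)))*(0*(-99)) = (-273 + (8 + 7*(4*3²)))*(0*(-99)) = (-273 + (8 + 7*(4*9)))*0 = (-273 + (8 + 7*36))*0 = (-273 + (8 + 252))*0 = (-273 + 260)*0 = -13*0 = 0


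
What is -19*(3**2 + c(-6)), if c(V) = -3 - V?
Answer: -228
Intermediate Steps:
-19*(3**2 + c(-6)) = -19*(3**2 + (-3 - 1*(-6))) = -19*(9 + (-3 + 6)) = -19*(9 + 3) = -19*12 = -228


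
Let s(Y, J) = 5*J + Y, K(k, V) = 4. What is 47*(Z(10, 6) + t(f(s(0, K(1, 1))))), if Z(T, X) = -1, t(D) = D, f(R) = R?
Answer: 893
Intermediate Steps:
s(Y, J) = Y + 5*J
47*(Z(10, 6) + t(f(s(0, K(1, 1))))) = 47*(-1 + (0 + 5*4)) = 47*(-1 + (0 + 20)) = 47*(-1 + 20) = 47*19 = 893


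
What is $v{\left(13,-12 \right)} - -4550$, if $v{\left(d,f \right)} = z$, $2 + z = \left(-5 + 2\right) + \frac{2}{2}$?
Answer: $4546$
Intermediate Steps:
$z = -4$ ($z = -2 + \left(\left(-5 + 2\right) + \frac{2}{2}\right) = -2 + \left(-3 + 2 \cdot \frac{1}{2}\right) = -2 + \left(-3 + 1\right) = -2 - 2 = -4$)
$v{\left(d,f \right)} = -4$
$v{\left(13,-12 \right)} - -4550 = -4 - -4550 = -4 + 4550 = 4546$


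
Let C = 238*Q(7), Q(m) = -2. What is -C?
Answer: 476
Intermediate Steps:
C = -476 (C = 238*(-2) = -476)
-C = -1*(-476) = 476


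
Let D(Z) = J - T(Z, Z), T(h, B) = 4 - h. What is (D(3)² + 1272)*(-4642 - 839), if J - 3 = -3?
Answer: -6977313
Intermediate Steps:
J = 0 (J = 3 - 3 = 0)
D(Z) = -4 + Z (D(Z) = 0 - (4 - Z) = 0 + (-4 + Z) = -4 + Z)
(D(3)² + 1272)*(-4642 - 839) = ((-4 + 3)² + 1272)*(-4642 - 839) = ((-1)² + 1272)*(-5481) = (1 + 1272)*(-5481) = 1273*(-5481) = -6977313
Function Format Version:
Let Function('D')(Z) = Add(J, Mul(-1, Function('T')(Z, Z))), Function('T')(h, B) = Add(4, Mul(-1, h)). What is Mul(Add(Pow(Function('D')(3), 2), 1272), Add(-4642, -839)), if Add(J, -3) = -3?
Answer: -6977313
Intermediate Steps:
J = 0 (J = Add(3, -3) = 0)
Function('D')(Z) = Add(-4, Z) (Function('D')(Z) = Add(0, Mul(-1, Add(4, Mul(-1, Z)))) = Add(0, Add(-4, Z)) = Add(-4, Z))
Mul(Add(Pow(Function('D')(3), 2), 1272), Add(-4642, -839)) = Mul(Add(Pow(Add(-4, 3), 2), 1272), Add(-4642, -839)) = Mul(Add(Pow(-1, 2), 1272), -5481) = Mul(Add(1, 1272), -5481) = Mul(1273, -5481) = -6977313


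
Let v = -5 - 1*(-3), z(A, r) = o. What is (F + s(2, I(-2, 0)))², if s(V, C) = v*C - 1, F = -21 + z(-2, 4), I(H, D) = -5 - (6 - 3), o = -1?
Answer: 49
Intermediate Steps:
z(A, r) = -1
v = -2 (v = -5 + 3 = -2)
I(H, D) = -8 (I(H, D) = -5 - 1*3 = -5 - 3 = -8)
F = -22 (F = -21 - 1 = -22)
s(V, C) = -1 - 2*C (s(V, C) = -2*C - 1 = -1 - 2*C)
(F + s(2, I(-2, 0)))² = (-22 + (-1 - 2*(-8)))² = (-22 + (-1 + 16))² = (-22 + 15)² = (-7)² = 49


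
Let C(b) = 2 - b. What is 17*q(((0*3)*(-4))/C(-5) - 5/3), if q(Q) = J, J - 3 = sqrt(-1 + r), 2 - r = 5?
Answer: 51 + 34*I ≈ 51.0 + 34.0*I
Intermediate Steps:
r = -3 (r = 2 - 1*5 = 2 - 5 = -3)
J = 3 + 2*I (J = 3 + sqrt(-1 - 3) = 3 + sqrt(-4) = 3 + 2*I ≈ 3.0 + 2.0*I)
q(Q) = 3 + 2*I
17*q(((0*3)*(-4))/C(-5) - 5/3) = 17*(3 + 2*I) = 51 + 34*I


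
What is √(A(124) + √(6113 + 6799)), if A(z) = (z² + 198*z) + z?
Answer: 2*√(10013 + √807) ≈ 200.41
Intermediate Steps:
A(z) = z² + 199*z
√(A(124) + √(6113 + 6799)) = √(124*(199 + 124) + √(6113 + 6799)) = √(124*323 + √12912) = √(40052 + 4*√807)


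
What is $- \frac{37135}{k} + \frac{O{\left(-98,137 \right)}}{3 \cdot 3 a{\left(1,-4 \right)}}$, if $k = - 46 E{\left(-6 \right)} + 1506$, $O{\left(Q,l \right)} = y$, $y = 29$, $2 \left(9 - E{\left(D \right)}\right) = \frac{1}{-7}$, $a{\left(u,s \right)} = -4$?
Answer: $- \frac{9579029}{274356} \approx -34.915$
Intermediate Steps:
$E{\left(D \right)} = \frac{127}{14}$ ($E{\left(D \right)} = 9 - \frac{1}{2 \left(-7\right)} = 9 - - \frac{1}{14} = 9 + \frac{1}{14} = \frac{127}{14}$)
$O{\left(Q,l \right)} = 29$
$k = \frac{7621}{7}$ ($k = \left(-46\right) \frac{127}{14} + 1506 = - \frac{2921}{7} + 1506 = \frac{7621}{7} \approx 1088.7$)
$- \frac{37135}{k} + \frac{O{\left(-98,137 \right)}}{3 \cdot 3 a{\left(1,-4 \right)}} = - \frac{37135}{\frac{7621}{7}} + \frac{29}{3 \cdot 3 \left(-4\right)} = \left(-37135\right) \frac{7}{7621} + \frac{29}{9 \left(-4\right)} = - \frac{259945}{7621} + \frac{29}{-36} = - \frac{259945}{7621} + 29 \left(- \frac{1}{36}\right) = - \frac{259945}{7621} - \frac{29}{36} = - \frac{9579029}{274356}$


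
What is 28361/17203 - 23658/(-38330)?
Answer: 747032852/329695495 ≈ 2.2658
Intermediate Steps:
28361/17203 - 23658/(-38330) = 28361*(1/17203) - 23658*(-1/38330) = 28361/17203 + 11829/19165 = 747032852/329695495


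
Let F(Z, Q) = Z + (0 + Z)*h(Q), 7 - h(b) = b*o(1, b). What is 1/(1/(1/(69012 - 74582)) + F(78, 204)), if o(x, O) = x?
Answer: -1/20858 ≈ -4.7943e-5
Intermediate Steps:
h(b) = 7 - b
F(Z, Q) = Z + Z*(7 - Q) (F(Z, Q) = Z + (0 + Z)*(7 - Q) = Z + Z*(7 - Q))
1/(1/(1/(69012 - 74582)) + F(78, 204)) = 1/(1/(1/(69012 - 74582)) + 78*(8 - 1*204)) = 1/(1/(1/(-5570)) + 78*(8 - 204)) = 1/(1/(-1/5570) + 78*(-196)) = 1/(-5570 - 15288) = 1/(-20858) = -1/20858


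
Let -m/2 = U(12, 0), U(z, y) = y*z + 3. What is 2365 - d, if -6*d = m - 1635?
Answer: 4183/2 ≈ 2091.5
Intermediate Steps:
U(z, y) = 3 + y*z
m = -6 (m = -2*(3 + 0*12) = -2*(3 + 0) = -2*3 = -6)
d = 547/2 (d = -(-6 - 1635)/6 = -1/6*(-1641) = 547/2 ≈ 273.50)
2365 - d = 2365 - 1*547/2 = 2365 - 547/2 = 4183/2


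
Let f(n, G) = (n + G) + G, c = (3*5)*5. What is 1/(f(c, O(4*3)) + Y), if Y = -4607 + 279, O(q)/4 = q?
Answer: -1/4157 ≈ -0.00024056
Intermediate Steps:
O(q) = 4*q
c = 75 (c = 15*5 = 75)
Y = -4328
f(n, G) = n + 2*G (f(n, G) = (G + n) + G = n + 2*G)
1/(f(c, O(4*3)) + Y) = 1/((75 + 2*(4*(4*3))) - 4328) = 1/((75 + 2*(4*12)) - 4328) = 1/((75 + 2*48) - 4328) = 1/((75 + 96) - 4328) = 1/(171 - 4328) = 1/(-4157) = -1/4157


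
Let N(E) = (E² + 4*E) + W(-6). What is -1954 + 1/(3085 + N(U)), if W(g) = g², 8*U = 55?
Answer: -399649602/204529 ≈ -1954.0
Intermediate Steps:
U = 55/8 (U = (⅛)*55 = 55/8 ≈ 6.8750)
N(E) = 36 + E² + 4*E (N(E) = (E² + 4*E) + (-6)² = (E² + 4*E) + 36 = 36 + E² + 4*E)
-1954 + 1/(3085 + N(U)) = -1954 + 1/(3085 + (36 + (55/8)² + 4*(55/8))) = -1954 + 1/(3085 + (36 + 3025/64 + 55/2)) = -1954 + 1/(3085 + 7089/64) = -1954 + 1/(204529/64) = -1954 + 64/204529 = -399649602/204529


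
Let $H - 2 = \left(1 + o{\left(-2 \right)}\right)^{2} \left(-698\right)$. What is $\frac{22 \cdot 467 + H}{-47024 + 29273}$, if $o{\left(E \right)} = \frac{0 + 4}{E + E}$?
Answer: $- \frac{10276}{17751} \approx -0.5789$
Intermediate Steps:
$o{\left(E \right)} = \frac{2}{E}$ ($o{\left(E \right)} = \frac{4}{2 E} = 4 \frac{1}{2 E} = \frac{2}{E}$)
$H = 2$ ($H = 2 + \left(1 + \frac{2}{-2}\right)^{2} \left(-698\right) = 2 + \left(1 + 2 \left(- \frac{1}{2}\right)\right)^{2} \left(-698\right) = 2 + \left(1 - 1\right)^{2} \left(-698\right) = 2 + 0^{2} \left(-698\right) = 2 + 0 \left(-698\right) = 2 + 0 = 2$)
$\frac{22 \cdot 467 + H}{-47024 + 29273} = \frac{22 \cdot 467 + 2}{-47024 + 29273} = \frac{10274 + 2}{-17751} = 10276 \left(- \frac{1}{17751}\right) = - \frac{10276}{17751}$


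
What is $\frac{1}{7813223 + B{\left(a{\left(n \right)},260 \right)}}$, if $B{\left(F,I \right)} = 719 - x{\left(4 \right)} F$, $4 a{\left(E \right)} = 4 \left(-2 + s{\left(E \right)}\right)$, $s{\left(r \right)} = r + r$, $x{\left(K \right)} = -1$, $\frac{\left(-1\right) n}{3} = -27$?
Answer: $\frac{1}{7814102} \approx 1.2797 \cdot 10^{-7}$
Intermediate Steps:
$n = 81$ ($n = \left(-3\right) \left(-27\right) = 81$)
$s{\left(r \right)} = 2 r$
$a{\left(E \right)} = -2 + 2 E$ ($a{\left(E \right)} = \frac{4 \left(-2 + 2 E\right)}{4} = \frac{-8 + 8 E}{4} = -2 + 2 E$)
$B{\left(F,I \right)} = 719 + F$ ($B{\left(F,I \right)} = 719 - - F = 719 + F$)
$\frac{1}{7813223 + B{\left(a{\left(n \right)},260 \right)}} = \frac{1}{7813223 + \left(719 + \left(-2 + 2 \cdot 81\right)\right)} = \frac{1}{7813223 + \left(719 + \left(-2 + 162\right)\right)} = \frac{1}{7813223 + \left(719 + 160\right)} = \frac{1}{7813223 + 879} = \frac{1}{7814102}$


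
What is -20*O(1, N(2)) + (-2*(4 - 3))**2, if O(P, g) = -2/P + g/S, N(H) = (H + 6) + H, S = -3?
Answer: 332/3 ≈ 110.67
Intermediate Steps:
N(H) = 6 + 2*H (N(H) = (6 + H) + H = 6 + 2*H)
O(P, g) = -2/P - g/3 (O(P, g) = -2/P + g/(-3) = -2/P + g*(-1/3) = -2/P - g/3)
-20*O(1, N(2)) + (-2*(4 - 3))**2 = -20*(-2/1 - (6 + 2*2)/3) + (-2*(4 - 3))**2 = -20*(-2*1 - (6 + 4)/3) + (-2*1)**2 = -20*(-2 - 1/3*10) + (-2)**2 = -20*(-2 - 10/3) + 4 = -20*(-16/3) + 4 = 320/3 + 4 = 332/3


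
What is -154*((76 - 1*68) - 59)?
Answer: 7854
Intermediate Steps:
-154*((76 - 1*68) - 59) = -154*((76 - 68) - 59) = -154*(8 - 59) = -154*(-51) = 7854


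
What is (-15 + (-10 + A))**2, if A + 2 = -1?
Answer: 784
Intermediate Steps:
A = -3 (A = -2 - 1 = -3)
(-15 + (-10 + A))**2 = (-15 + (-10 - 3))**2 = (-15 - 13)**2 = (-28)**2 = 784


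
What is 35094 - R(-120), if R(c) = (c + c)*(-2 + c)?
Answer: 5814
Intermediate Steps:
R(c) = 2*c*(-2 + c) (R(c) = (2*c)*(-2 + c) = 2*c*(-2 + c))
35094 - R(-120) = 35094 - 2*(-120)*(-2 - 120) = 35094 - 2*(-120)*(-122) = 35094 - 1*29280 = 35094 - 29280 = 5814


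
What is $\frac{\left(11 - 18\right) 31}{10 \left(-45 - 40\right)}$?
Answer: $\frac{217}{850} \approx 0.25529$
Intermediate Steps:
$\frac{\left(11 - 18\right) 31}{10 \left(-45 - 40\right)} = \frac{\left(-7\right) 31}{10 \left(-85\right)} = - \frac{217}{-850} = \left(-217\right) \left(- \frac{1}{850}\right) = \frac{217}{850}$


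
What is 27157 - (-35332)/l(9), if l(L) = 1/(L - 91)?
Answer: -2870067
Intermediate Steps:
l(L) = 1/(-91 + L)
27157 - (-35332)/l(9) = 27157 - (-35332)/(1/(-91 + 9)) = 27157 - (-35332)/(1/(-82)) = 27157 - (-35332)/(-1/82) = 27157 - (-35332)*(-82) = 27157 - 1*2897224 = 27157 - 2897224 = -2870067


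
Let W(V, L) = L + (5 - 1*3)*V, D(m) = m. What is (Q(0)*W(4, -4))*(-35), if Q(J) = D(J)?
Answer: 0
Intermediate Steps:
Q(J) = J
W(V, L) = L + 2*V (W(V, L) = L + (5 - 3)*V = L + 2*V)
(Q(0)*W(4, -4))*(-35) = (0*(-4 + 2*4))*(-35) = (0*(-4 + 8))*(-35) = (0*4)*(-35) = 0*(-35) = 0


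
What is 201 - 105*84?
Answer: -8619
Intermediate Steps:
201 - 105*84 = 201 - 8820 = -8619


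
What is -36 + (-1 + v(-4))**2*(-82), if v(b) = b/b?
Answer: -36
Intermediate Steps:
v(b) = 1
-36 + (-1 + v(-4))**2*(-82) = -36 + (-1 + 1)**2*(-82) = -36 + 0**2*(-82) = -36 + 0*(-82) = -36 + 0 = -36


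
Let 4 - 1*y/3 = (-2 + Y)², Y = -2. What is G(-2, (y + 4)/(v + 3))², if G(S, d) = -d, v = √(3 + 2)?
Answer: 1024/(3 + √5)² ≈ 37.350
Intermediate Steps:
y = -36 (y = 12 - 3*(-2 - 2)² = 12 - 3*(-4)² = 12 - 3*16 = 12 - 48 = -36)
v = √5 ≈ 2.2361
G(-2, (y + 4)/(v + 3))² = (-(-36 + 4)/(√5 + 3))² = (-(-32)/(3 + √5))² = (32/(3 + √5))² = 1024/(3 + √5)²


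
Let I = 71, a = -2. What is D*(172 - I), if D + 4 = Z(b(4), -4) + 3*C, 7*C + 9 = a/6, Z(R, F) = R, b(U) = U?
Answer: -404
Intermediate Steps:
C = -4/3 (C = -9/7 + (-2/6)/7 = -9/7 + (-2*⅙)/7 = -9/7 + (⅐)*(-⅓) = -9/7 - 1/21 = -4/3 ≈ -1.3333)
D = -4 (D = -4 + (4 + 3*(-4/3)) = -4 + (4 - 4) = -4 + 0 = -4)
D*(172 - I) = -4*(172 - 1*71) = -4*(172 - 71) = -4*101 = -404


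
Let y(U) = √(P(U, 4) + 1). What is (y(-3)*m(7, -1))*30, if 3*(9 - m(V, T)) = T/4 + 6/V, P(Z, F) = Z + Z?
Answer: 3695*I*√5/14 ≈ 590.16*I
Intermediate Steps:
P(Z, F) = 2*Z
y(U) = √(1 + 2*U) (y(U) = √(2*U + 1) = √(1 + 2*U))
m(V, T) = 9 - 2/V - T/12 (m(V, T) = 9 - (T/4 + 6/V)/3 = 9 - (6/V + T/4)/3 = 9 + (-2/V - T/12) = 9 - 2/V - T/12)
(y(-3)*m(7, -1))*30 = (√(1 + 2*(-3))*(9 - 2/7 - 1/12*(-1)))*30 = (√(1 - 6)*(9 - 2*⅐ + 1/12))*30 = (√(-5)*(9 - 2/7 + 1/12))*30 = ((I*√5)*(739/84))*30 = (739*I*√5/84)*30 = 3695*I*√5/14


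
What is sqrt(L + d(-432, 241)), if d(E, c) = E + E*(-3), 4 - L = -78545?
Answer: sqrt(79413) ≈ 281.80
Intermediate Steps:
L = 78549 (L = 4 - 1*(-78545) = 4 + 78545 = 78549)
d(E, c) = -2*E (d(E, c) = E - 3*E = -2*E)
sqrt(L + d(-432, 241)) = sqrt(78549 - 2*(-432)) = sqrt(78549 + 864) = sqrt(79413)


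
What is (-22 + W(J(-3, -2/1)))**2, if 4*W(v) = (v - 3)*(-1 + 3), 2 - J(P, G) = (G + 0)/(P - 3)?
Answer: 4624/9 ≈ 513.78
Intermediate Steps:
J(P, G) = 2 - G/(-3 + P) (J(P, G) = 2 - (G + 0)/(P - 3) = 2 - G/(-3 + P))
W(v) = -3/2 + v/2 (W(v) = ((v - 3)*(-1 + 3))/4 = ((-3 + v)*2)/4 = (-6 + 2*v)/4 = -3/2 + v/2)
(-22 + W(J(-3, -2/1)))**2 = (-22 + (-3/2 + ((-6 - (-2)/1 + 2*(-3))/(-3 - 3))/2))**2 = (-22 + (-3/2 + ((-6 - (-2) - 6)/(-6))/2))**2 = (-22 + (-3/2 + (-(-6 - 1*(-2) - 6)/6)/2))**2 = (-22 + (-3/2 + (-(-6 + 2 - 6)/6)/2))**2 = (-22 + (-3/2 + (-1/6*(-10))/2))**2 = (-22 + (-3/2 + (1/2)*(5/3)))**2 = (-22 + (-3/2 + 5/6))**2 = (-22 - 2/3)**2 = (-68/3)**2 = 4624/9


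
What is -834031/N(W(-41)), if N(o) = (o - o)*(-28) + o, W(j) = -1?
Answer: 834031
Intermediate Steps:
N(o) = o (N(o) = 0*(-28) + o = 0 + o = o)
-834031/N(W(-41)) = -834031/(-1) = -834031*(-1) = 834031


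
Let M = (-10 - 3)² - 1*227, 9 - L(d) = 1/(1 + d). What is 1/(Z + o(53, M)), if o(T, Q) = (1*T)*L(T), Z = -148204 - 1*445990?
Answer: -54/32060771 ≈ -1.6843e-6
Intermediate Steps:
L(d) = 9 - 1/(1 + d)
Z = -594194 (Z = -148204 - 445990 = -594194)
M = -58 (M = (-13)² - 227 = 169 - 227 = -58)
o(T, Q) = T*(8 + 9*T)/(1 + T) (o(T, Q) = (1*T)*((8 + 9*T)/(1 + T)) = T*((8 + 9*T)/(1 + T)) = T*(8 + 9*T)/(1 + T))
1/(Z + o(53, M)) = 1/(-594194 + 53*(8 + 9*53)/(1 + 53)) = 1/(-594194 + 53*(8 + 477)/54) = 1/(-594194 + 53*(1/54)*485) = 1/(-594194 + 25705/54) = 1/(-32060771/54) = -54/32060771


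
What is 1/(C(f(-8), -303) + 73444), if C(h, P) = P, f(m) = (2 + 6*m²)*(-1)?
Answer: 1/73141 ≈ 1.3672e-5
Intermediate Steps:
f(m) = -2 - 6*m²
1/(C(f(-8), -303) + 73444) = 1/(-303 + 73444) = 1/73141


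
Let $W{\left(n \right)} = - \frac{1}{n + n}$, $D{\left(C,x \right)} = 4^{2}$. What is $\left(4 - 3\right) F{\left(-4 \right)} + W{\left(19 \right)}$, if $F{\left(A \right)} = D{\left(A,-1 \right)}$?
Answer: $\frac{607}{38} \approx 15.974$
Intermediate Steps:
$D{\left(C,x \right)} = 16$
$F{\left(A \right)} = 16$
$W{\left(n \right)} = - \frac{1}{2 n}$
$\left(4 - 3\right) F{\left(-4 \right)} + W{\left(19 \right)} = \left(4 - 3\right) 16 - \frac{1}{2 \cdot 19} = 1 \cdot 16 - \frac{1}{38} = 16 - \frac{1}{38} = \frac{607}{38}$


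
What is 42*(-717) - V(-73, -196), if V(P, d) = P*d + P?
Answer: -44349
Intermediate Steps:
V(P, d) = P + P*d
42*(-717) - V(-73, -196) = 42*(-717) - (-73)*(1 - 196) = -30114 - (-73)*(-195) = -30114 - 1*14235 = -30114 - 14235 = -44349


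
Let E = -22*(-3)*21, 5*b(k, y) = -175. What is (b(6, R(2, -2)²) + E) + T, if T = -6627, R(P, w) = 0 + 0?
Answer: -5276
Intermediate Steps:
R(P, w) = 0
b(k, y) = -35 (b(k, y) = (⅕)*(-175) = -35)
E = 1386 (E = 66*21 = 1386)
(b(6, R(2, -2)²) + E) + T = (-35 + 1386) - 6627 = 1351 - 6627 = -5276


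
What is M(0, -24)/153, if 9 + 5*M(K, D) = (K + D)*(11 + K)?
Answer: -91/255 ≈ -0.35686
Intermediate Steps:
M(K, D) = -9/5 + (11 + K)*(D + K)/5 (M(K, D) = -9/5 + ((K + D)*(11 + K))/5 = -9/5 + ((D + K)*(11 + K))/5 = -9/5 + ((11 + K)*(D + K))/5 = -9/5 + (11 + K)*(D + K)/5)
M(0, -24)/153 = (-9/5 + (⅕)*0² + (11/5)*(-24) + (11/5)*0 + (⅕)*(-24)*0)/153 = (-9/5 + (⅕)*0 - 264/5 + 0 + 0)*(1/153) = (-9/5 + 0 - 264/5 + 0 + 0)*(1/153) = -273/5*1/153 = -91/255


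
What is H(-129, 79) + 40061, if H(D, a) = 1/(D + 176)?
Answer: 1882868/47 ≈ 40061.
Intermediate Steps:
H(D, a) = 1/(176 + D)
H(-129, 79) + 40061 = 1/(176 - 129) + 40061 = 1/47 + 40061 = 1882868/47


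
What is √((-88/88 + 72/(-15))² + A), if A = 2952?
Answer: √74641/5 ≈ 54.641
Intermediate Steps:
√((-88/88 + 72/(-15))² + A) = √((-88/88 + 72/(-15))² + 2952) = √((-88*1/88 + 72*(-1/15))² + 2952) = √((-1 - 24/5)² + 2952) = √((-29/5)² + 2952) = √(841/25 + 2952) = √(74641/25) = √74641/5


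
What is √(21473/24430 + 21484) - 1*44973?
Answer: -44973 + √12822710736990/24430 ≈ -44826.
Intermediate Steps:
√(21473/24430 + 21484) - 1*44973 = √(21473*(1/24430) + 21484) - 44973 = √(21473/24430 + 21484) - 44973 = √(524875593/24430) - 44973 = √12822710736990/24430 - 44973 = -44973 + √12822710736990/24430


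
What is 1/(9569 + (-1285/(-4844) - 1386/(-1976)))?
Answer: 598234/5725079455 ≈ 0.00010449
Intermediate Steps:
1/(9569 + (-1285/(-4844) - 1386/(-1976))) = 1/(9569 + (-1285*(-1/4844) - 1386*(-1/1976))) = 1/(9569 + (1285/4844 + 693/988)) = 1/(9569 + 578309/598234) = 1/(5725079455/598234) = 598234/5725079455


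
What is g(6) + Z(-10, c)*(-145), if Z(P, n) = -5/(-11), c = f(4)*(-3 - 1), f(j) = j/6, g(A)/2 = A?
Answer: -593/11 ≈ -53.909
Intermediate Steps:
g(A) = 2*A
f(j) = j/6 (f(j) = j*(1/6) = j/6)
c = -8/3 (c = ((1/6)*4)*(-3 - 1) = (2/3)*(-4) = -8/3 ≈ -2.6667)
Z(P, n) = 5/11 (Z(P, n) = -5*(-1/11) = 5/11)
g(6) + Z(-10, c)*(-145) = 2*6 + (5/11)*(-145) = 12 - 725/11 = -593/11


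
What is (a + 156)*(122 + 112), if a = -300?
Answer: -33696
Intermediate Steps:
(a + 156)*(122 + 112) = (-300 + 156)*(122 + 112) = -144*234 = -33696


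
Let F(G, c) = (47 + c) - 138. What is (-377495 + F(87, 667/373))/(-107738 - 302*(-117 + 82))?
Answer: 140838911/36243664 ≈ 3.8859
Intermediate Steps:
F(G, c) = -91 + c
(-377495 + F(87, 667/373))/(-107738 - 302*(-117 + 82)) = (-377495 + (-91 + 667/373))/(-107738 - 302*(-117 + 82)) = (-377495 + (-91 + 667*(1/373)))/(-107738 - 302*(-35)) = (-377495 + (-91 + 667/373))/(-107738 + 10570) = (-377495 - 33276/373)/(-97168) = -140838911/373*(-1/97168) = 140838911/36243664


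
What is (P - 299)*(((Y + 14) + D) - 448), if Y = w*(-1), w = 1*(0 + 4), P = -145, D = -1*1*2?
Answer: 195360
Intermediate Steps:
D = -2 (D = -1*2 = -2)
w = 4 (w = 1*4 = 4)
Y = -4 (Y = 4*(-1) = -4)
(P - 299)*(((Y + 14) + D) - 448) = (-145 - 299)*(((-4 + 14) - 2) - 448) = -444*((10 - 2) - 448) = -444*(8 - 448) = -444*(-440) = 195360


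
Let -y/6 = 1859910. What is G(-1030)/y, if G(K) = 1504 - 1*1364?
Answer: -7/557973 ≈ -1.2545e-5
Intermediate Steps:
y = -11159460 (y = -6*1859910 = -11159460)
G(K) = 140 (G(K) = 1504 - 1364 = 140)
G(-1030)/y = 140/(-11159460) = 140*(-1/11159460) = -7/557973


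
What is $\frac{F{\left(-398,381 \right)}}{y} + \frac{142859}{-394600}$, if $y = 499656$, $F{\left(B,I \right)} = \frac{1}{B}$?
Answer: $- \frac{3551172785399}{9808921815600} \approx -0.36203$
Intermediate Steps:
$\frac{F{\left(-398,381 \right)}}{y} + \frac{142859}{-394600} = \frac{1}{\left(-398\right) 499656} + \frac{142859}{-394600} = \left(- \frac{1}{398}\right) \frac{1}{499656} + 142859 \left(- \frac{1}{394600}\right) = - \frac{1}{198863088} - \frac{142859}{394600} = - \frac{3551172785399}{9808921815600}$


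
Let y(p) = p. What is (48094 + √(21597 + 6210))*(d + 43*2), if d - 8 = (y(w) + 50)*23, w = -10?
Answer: 48767316 + 1014*√27807 ≈ 4.8936e+7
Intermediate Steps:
d = 928 (d = 8 + (-10 + 50)*23 = 8 + 40*23 = 8 + 920 = 928)
(48094 + √(21597 + 6210))*(d + 43*2) = (48094 + √(21597 + 6210))*(928 + 43*2) = (48094 + √27807)*(928 + 86) = (48094 + √27807)*1014 = 48767316 + 1014*√27807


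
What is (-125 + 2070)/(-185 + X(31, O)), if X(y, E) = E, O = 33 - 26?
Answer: -1945/178 ≈ -10.927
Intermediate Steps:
O = 7
(-125 + 2070)/(-185 + X(31, O)) = (-125 + 2070)/(-185 + 7) = 1945/(-178) = 1945*(-1/178) = -1945/178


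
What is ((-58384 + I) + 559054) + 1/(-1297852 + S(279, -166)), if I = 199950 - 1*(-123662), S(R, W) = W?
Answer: 1069932873075/1298018 ≈ 8.2428e+5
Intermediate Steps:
I = 323612 (I = 199950 + 123662 = 323612)
((-58384 + I) + 559054) + 1/(-1297852 + S(279, -166)) = ((-58384 + 323612) + 559054) + 1/(-1297852 - 166) = (265228 + 559054) + 1/(-1298018) = 824282 - 1/1298018 = 1069932873075/1298018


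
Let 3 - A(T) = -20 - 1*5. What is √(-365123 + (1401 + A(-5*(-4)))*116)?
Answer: 3*I*√22151 ≈ 446.5*I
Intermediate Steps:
A(T) = 28 (A(T) = 3 - (-20 - 1*5) = 3 - (-20 - 5) = 3 - 1*(-25) = 3 + 25 = 28)
√(-365123 + (1401 + A(-5*(-4)))*116) = √(-365123 + (1401 + 28)*116) = √(-365123 + 1429*116) = √(-365123 + 165764) = √(-199359) = 3*I*√22151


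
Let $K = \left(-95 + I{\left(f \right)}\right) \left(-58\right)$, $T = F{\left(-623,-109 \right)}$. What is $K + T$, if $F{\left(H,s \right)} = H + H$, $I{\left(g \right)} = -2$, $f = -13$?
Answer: $4380$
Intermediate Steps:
$F{\left(H,s \right)} = 2 H$
$T = -1246$ ($T = 2 \left(-623\right) = -1246$)
$K = 5626$ ($K = \left(-95 - 2\right) \left(-58\right) = \left(-97\right) \left(-58\right) = 5626$)
$K + T = 5626 - 1246 = 4380$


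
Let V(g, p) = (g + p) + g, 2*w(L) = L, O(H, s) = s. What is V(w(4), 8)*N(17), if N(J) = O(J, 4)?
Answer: 48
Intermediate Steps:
w(L) = L/2
N(J) = 4
V(g, p) = p + 2*g
V(w(4), 8)*N(17) = (8 + 2*((½)*4))*4 = (8 + 2*2)*4 = (8 + 4)*4 = 12*4 = 48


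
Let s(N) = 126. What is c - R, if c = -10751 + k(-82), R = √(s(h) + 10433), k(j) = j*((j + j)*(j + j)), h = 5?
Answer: -2216223 - √10559 ≈ -2.2163e+6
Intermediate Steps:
k(j) = 4*j³ (k(j) = j*((2*j)*(2*j)) = j*(4*j²) = 4*j³)
R = √10559 (R = √(126 + 10433) = √10559 ≈ 102.76)
c = -2216223 (c = -10751 + 4*(-82)³ = -10751 + 4*(-551368) = -10751 - 2205472 = -2216223)
c - R = -2216223 - √10559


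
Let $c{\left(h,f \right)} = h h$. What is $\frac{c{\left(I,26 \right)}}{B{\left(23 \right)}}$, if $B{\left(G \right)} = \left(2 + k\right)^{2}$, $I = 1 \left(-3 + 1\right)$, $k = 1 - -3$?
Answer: $\frac{1}{9} \approx 0.11111$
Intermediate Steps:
$k = 4$ ($k = 1 + 3 = 4$)
$I = -2$ ($I = 1 \left(-2\right) = -2$)
$c{\left(h,f \right)} = h^{2}$
$B{\left(G \right)} = 36$ ($B{\left(G \right)} = \left(2 + 4\right)^{2} = 6^{2} = 36$)
$\frac{c{\left(I,26 \right)}}{B{\left(23 \right)}} = \frac{\left(-2\right)^{2}}{36} = 4 \cdot \frac{1}{36} = \frac{1}{9}$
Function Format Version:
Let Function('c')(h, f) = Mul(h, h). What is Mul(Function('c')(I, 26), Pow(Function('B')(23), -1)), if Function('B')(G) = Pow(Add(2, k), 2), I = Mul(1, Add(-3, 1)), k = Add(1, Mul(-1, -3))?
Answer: Rational(1, 9) ≈ 0.11111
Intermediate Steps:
k = 4 (k = Add(1, 3) = 4)
I = -2 (I = Mul(1, -2) = -2)
Function('c')(h, f) = Pow(h, 2)
Function('B')(G) = 36 (Function('B')(G) = Pow(Add(2, 4), 2) = Pow(6, 2) = 36)
Mul(Function('c')(I, 26), Pow(Function('B')(23), -1)) = Mul(Pow(-2, 2), Pow(36, -1)) = Mul(4, Rational(1, 36)) = Rational(1, 9)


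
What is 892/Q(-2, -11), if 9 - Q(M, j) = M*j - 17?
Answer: 223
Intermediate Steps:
Q(M, j) = 26 - M*j (Q(M, j) = 9 - (M*j - 17) = 9 - (-17 + M*j) = 9 + (17 - M*j) = 26 - M*j)
892/Q(-2, -11) = 892/(26 - 1*(-2)*(-11)) = 892/(26 - 22) = 892/4 = 892*(¼) = 223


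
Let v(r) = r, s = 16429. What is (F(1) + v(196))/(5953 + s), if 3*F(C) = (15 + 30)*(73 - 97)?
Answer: -82/11191 ≈ -0.0073273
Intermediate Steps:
F(C) = -360 (F(C) = ((15 + 30)*(73 - 97))/3 = (45*(-24))/3 = (⅓)*(-1080) = -360)
(F(1) + v(196))/(5953 + s) = (-360 + 196)/(5953 + 16429) = -164/22382 = -164*1/22382 = -82/11191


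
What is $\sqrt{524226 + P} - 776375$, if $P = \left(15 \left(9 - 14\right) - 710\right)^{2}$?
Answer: $-776375 + \sqrt{1140451} \approx -7.7531 \cdot 10^{5}$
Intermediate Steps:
$P = 616225$ ($P = \left(15 \left(-5\right) - 710\right)^{2} = \left(-75 - 710\right)^{2} = \left(-785\right)^{2} = 616225$)
$\sqrt{524226 + P} - 776375 = \sqrt{524226 + 616225} - 776375 = \sqrt{1140451} - 776375 = -776375 + \sqrt{1140451}$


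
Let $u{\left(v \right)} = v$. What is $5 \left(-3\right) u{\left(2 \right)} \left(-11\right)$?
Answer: $330$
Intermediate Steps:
$5 \left(-3\right) u{\left(2 \right)} \left(-11\right) = 5 \left(-3\right) 2 \left(-11\right) = \left(-15\right) 2 \left(-11\right) = \left(-30\right) \left(-11\right) = 330$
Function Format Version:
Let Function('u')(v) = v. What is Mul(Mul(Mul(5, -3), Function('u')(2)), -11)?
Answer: 330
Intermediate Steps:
Mul(Mul(Mul(5, -3), Function('u')(2)), -11) = Mul(Mul(Mul(5, -3), 2), -11) = Mul(Mul(-15, 2), -11) = Mul(-30, -11) = 330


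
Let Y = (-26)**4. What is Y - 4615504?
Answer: -4158528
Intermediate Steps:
Y = 456976
Y - 4615504 = 456976 - 4615504 = -4158528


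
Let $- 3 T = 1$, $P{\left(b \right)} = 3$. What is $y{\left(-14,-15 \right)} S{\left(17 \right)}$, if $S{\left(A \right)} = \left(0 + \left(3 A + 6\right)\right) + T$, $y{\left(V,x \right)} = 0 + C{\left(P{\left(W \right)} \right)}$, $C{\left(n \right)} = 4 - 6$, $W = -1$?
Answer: $- \frac{340}{3} \approx -113.33$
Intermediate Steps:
$T = - \frac{1}{3}$ ($T = \left(- \frac{1}{3}\right) 1 = - \frac{1}{3} \approx -0.33333$)
$C{\left(n \right)} = -2$ ($C{\left(n \right)} = 4 - 6 = -2$)
$y{\left(V,x \right)} = -2$ ($y{\left(V,x \right)} = 0 - 2 = -2$)
$S{\left(A \right)} = \frac{17}{3} + 3 A$ ($S{\left(A \right)} = \left(0 + \left(3 A + 6\right)\right) - \frac{1}{3} = \left(0 + \left(6 + 3 A\right)\right) - \frac{1}{3} = \left(6 + 3 A\right) - \frac{1}{3} = \frac{17}{3} + 3 A$)
$y{\left(-14,-15 \right)} S{\left(17 \right)} = - 2 \left(\frac{17}{3} + 3 \cdot 17\right) = - 2 \left(\frac{17}{3} + 51\right) = \left(-2\right) \frac{170}{3} = - \frac{340}{3}$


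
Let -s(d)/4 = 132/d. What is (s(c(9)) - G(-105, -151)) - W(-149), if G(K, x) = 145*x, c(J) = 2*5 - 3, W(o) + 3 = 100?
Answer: 152058/7 ≈ 21723.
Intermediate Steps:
W(o) = 97 (W(o) = -3 + 100 = 97)
c(J) = 7 (c(J) = 10 - 3 = 7)
s(d) = -528/d
(s(c(9)) - G(-105, -151)) - W(-149) = (-528/7 - 145*(-151)) - 1*97 = (-528*1/7 - 1*(-21895)) - 97 = (-528/7 + 21895) - 97 = 152737/7 - 97 = 152058/7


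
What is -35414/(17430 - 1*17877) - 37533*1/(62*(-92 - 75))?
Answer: 383453807/4628238 ≈ 82.851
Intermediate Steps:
-35414/(17430 - 1*17877) - 37533*1/(62*(-92 - 75)) = -35414/(17430 - 17877) - 37533/((-167*62)) = -35414/(-447) - 37533/(-10354) = -35414*(-1/447) - 37533*(-1/10354) = 35414/447 + 37533/10354 = 383453807/4628238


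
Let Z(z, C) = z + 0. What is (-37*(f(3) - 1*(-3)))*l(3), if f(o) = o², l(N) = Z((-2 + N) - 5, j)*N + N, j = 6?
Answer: 3996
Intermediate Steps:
Z(z, C) = z
l(N) = N + N*(-7 + N) (l(N) = ((-2 + N) - 5)*N + N = (-7 + N)*N + N = N*(-7 + N) + N = N + N*(-7 + N))
(-37*(f(3) - 1*(-3)))*l(3) = (-37*(3² - 1*(-3)))*(3*(-6 + 3)) = (-37*(9 + 3))*(3*(-3)) = -37*12*(-9) = -444*(-9) = 3996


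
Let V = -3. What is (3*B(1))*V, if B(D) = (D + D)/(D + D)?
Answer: -9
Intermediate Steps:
B(D) = 1 (B(D) = (2*D)/((2*D)) = (2*D)*(1/(2*D)) = 1)
(3*B(1))*V = (3*1)*(-3) = 3*(-3) = -9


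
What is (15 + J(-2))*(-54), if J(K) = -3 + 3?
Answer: -810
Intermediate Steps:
J(K) = 0
(15 + J(-2))*(-54) = (15 + 0)*(-54) = 15*(-54) = -810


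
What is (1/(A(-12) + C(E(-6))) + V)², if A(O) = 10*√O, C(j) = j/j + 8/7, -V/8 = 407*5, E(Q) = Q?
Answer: (1113129371200*√3 + 15524627698751*I)/(75*(56*√3 + 781*I)) ≈ 2.6504e+8 + 936.36*I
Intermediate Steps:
V = -16280 (V = -3256*5 = -8*2035 = -16280)
C(j) = 15/7 (C(j) = 1 + 8*(⅐) = 1 + 8/7 = 15/7)
(1/(A(-12) + C(E(-6))) + V)² = (1/(10*√(-12) + 15/7) - 16280)² = (1/(10*(2*I*√3) + 15/7) - 16280)² = (1/(20*I*√3 + 15/7) - 16280)² = (1/(15/7 + 20*I*√3) - 16280)² = (-16280 + 1/(15/7 + 20*I*√3))²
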